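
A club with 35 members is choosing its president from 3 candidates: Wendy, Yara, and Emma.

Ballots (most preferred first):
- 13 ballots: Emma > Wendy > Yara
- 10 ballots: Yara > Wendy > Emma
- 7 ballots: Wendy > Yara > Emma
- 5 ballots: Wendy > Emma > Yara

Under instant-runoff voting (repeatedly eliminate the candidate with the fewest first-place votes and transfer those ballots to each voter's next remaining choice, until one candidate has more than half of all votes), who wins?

Wendy

Round 1: Wendy 12, Yara 10, Emma 13. Yara eliminated.
Round 2: Wendy 22, Emma 13. Wendy has a majority (≥18).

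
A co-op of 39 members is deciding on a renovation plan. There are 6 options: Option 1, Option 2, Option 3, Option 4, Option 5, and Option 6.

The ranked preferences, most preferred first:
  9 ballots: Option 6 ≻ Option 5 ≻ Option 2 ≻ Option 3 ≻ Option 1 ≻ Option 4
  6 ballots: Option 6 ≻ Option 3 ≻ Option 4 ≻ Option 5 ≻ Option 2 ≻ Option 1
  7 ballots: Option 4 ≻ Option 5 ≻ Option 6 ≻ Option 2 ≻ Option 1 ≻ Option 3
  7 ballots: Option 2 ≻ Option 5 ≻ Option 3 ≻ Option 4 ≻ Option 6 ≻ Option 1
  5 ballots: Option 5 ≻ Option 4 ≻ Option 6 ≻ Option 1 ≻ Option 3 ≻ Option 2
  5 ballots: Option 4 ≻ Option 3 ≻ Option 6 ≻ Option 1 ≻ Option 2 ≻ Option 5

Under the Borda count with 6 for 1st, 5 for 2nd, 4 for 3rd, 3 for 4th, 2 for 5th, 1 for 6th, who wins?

Option 6

Option 1: 9×2 + 6×1 + 7×2 + 7×1 + 5×3 + 5×3 = 75
Option 2: 9×4 + 6×2 + 7×3 + 7×6 + 5×1 + 5×2 = 126
Option 3: 9×3 + 6×5 + 7×1 + 7×4 + 5×2 + 5×5 = 127
Option 4: 9×1 + 6×4 + 7×6 + 7×3 + 5×5 + 5×6 = 151
Option 5: 9×5 + 6×3 + 7×5 + 7×5 + 5×6 + 5×1 = 168
Option 6: 9×6 + 6×6 + 7×4 + 7×2 + 5×4 + 5×4 = 172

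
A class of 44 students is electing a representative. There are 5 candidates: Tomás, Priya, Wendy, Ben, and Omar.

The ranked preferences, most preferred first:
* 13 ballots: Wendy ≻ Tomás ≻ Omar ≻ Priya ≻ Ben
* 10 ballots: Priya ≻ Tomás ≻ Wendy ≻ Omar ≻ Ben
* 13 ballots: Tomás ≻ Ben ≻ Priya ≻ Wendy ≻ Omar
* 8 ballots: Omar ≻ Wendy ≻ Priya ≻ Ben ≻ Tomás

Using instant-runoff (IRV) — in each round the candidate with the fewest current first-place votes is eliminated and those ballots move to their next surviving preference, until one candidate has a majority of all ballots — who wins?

Tomás

Round 1: Tomás 13, Priya 10, Wendy 13, Ben 0, Omar 8. Ben eliminated.
Round 2: Tomás 13, Priya 10, Wendy 13, Omar 8. Omar eliminated.
Round 3: Tomás 13, Priya 10, Wendy 21. Priya eliminated.
Round 4: Tomás 23, Wendy 21. Tomás has a majority (≥23).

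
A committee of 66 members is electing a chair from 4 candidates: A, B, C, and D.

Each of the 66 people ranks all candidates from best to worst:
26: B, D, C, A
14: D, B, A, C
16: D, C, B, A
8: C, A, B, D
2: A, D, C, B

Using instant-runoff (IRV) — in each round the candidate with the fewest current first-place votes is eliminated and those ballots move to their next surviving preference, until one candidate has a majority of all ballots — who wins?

B

Round 1: A 2, B 26, C 8, D 30. A eliminated.
Round 2: B 26, C 8, D 32. C eliminated.
Round 3: B 34, D 32. B has a majority (≥34).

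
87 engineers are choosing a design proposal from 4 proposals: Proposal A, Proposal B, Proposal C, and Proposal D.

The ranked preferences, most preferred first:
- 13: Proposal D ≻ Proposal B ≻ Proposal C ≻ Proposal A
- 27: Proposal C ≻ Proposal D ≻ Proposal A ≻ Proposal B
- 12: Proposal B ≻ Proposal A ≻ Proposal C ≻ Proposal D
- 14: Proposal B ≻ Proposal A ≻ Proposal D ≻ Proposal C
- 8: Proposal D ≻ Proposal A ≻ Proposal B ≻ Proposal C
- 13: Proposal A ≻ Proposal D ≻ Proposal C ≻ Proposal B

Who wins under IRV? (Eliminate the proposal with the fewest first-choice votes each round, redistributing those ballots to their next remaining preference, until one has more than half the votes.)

Round 1: Proposal A 13, Proposal B 26, Proposal C 27, Proposal D 21. Proposal A eliminated.
Round 2: Proposal B 26, Proposal C 27, Proposal D 34. Proposal B eliminated.
Round 3: Proposal C 39, Proposal D 48. Proposal D has a majority (≥44).

Proposal D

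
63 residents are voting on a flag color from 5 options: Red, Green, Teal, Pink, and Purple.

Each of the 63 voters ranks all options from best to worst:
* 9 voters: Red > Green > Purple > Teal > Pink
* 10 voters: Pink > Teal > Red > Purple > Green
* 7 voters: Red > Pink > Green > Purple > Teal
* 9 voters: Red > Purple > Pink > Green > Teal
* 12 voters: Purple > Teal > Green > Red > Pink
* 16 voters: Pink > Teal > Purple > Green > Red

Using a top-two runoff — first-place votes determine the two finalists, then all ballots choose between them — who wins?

Red

Round 1 first-place votes: Red 25, Green 0, Teal 0, Pink 26, Purple 12. Pink and Red advance.
Runoff: Pink is ranked above Red on 26 ballots, Red above Pink on 37.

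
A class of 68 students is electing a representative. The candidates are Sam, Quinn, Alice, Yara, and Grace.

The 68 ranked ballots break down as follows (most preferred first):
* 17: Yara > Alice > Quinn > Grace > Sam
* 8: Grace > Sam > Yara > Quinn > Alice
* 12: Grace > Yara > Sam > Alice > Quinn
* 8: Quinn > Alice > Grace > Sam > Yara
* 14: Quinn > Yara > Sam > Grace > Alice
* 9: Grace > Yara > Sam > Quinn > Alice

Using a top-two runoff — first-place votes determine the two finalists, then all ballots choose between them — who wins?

Quinn

Round 1 first-place votes: Sam 0, Quinn 22, Alice 0, Yara 17, Grace 29. Grace and Quinn advance.
Runoff: Grace is ranked above Quinn on 29 ballots, Quinn above Grace on 39.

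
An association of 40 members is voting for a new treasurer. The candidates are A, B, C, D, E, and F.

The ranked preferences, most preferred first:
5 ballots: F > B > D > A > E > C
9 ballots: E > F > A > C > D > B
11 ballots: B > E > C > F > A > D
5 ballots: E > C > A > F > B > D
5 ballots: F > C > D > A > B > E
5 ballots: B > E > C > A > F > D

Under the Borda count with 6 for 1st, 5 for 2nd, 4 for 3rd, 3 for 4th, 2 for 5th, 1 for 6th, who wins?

E

A: 5×3 + 9×4 + 11×2 + 5×4 + 5×3 + 5×3 = 123
B: 5×5 + 9×1 + 11×6 + 5×2 + 5×2 + 5×6 = 150
C: 5×1 + 9×3 + 11×4 + 5×5 + 5×5 + 5×4 = 146
D: 5×4 + 9×2 + 11×1 + 5×1 + 5×4 + 5×1 = 79
E: 5×2 + 9×6 + 11×5 + 5×6 + 5×1 + 5×5 = 179
F: 5×6 + 9×5 + 11×3 + 5×3 + 5×6 + 5×2 = 163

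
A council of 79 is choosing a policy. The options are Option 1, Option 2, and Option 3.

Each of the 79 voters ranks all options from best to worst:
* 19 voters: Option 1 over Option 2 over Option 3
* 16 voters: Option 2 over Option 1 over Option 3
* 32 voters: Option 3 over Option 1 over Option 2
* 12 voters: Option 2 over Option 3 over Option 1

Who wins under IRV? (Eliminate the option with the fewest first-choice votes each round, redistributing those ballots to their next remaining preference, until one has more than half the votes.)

Option 2

Round 1: Option 1 19, Option 2 28, Option 3 32. Option 1 eliminated.
Round 2: Option 2 47, Option 3 32. Option 2 has a majority (≥40).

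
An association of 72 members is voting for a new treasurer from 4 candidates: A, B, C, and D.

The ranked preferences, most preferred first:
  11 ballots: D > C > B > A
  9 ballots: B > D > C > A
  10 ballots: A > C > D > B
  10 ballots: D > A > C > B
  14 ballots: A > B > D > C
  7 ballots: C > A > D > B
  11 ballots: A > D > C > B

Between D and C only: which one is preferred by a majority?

D

D is ranked above C on 55 ballots; C above D on 17.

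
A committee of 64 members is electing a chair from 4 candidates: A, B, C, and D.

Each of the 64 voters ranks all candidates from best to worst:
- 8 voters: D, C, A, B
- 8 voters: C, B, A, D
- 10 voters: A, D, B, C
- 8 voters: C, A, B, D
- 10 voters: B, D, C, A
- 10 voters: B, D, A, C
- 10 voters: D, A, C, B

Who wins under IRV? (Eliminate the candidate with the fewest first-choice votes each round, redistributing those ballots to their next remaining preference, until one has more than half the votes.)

B

Round 1: A 10, B 20, C 16, D 18. A eliminated.
Round 2: B 20, C 16, D 28. C eliminated.
Round 3: B 36, D 28. B has a majority (≥33).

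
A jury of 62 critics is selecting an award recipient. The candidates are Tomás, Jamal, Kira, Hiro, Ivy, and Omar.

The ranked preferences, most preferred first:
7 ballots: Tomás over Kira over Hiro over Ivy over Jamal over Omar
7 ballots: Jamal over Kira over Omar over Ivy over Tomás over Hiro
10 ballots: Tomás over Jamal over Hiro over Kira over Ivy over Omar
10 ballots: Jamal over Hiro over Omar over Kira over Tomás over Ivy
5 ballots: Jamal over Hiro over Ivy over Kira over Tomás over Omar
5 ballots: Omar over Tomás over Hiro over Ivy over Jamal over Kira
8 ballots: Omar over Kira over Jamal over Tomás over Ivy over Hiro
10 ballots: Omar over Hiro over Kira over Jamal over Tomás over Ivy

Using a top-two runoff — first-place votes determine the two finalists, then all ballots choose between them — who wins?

Round 1 first-place votes: Tomás 17, Jamal 22, Kira 0, Hiro 0, Ivy 0, Omar 23. Omar and Jamal advance.
Runoff: Omar is ranked above Jamal on 23 ballots, Jamal above Omar on 39.

Jamal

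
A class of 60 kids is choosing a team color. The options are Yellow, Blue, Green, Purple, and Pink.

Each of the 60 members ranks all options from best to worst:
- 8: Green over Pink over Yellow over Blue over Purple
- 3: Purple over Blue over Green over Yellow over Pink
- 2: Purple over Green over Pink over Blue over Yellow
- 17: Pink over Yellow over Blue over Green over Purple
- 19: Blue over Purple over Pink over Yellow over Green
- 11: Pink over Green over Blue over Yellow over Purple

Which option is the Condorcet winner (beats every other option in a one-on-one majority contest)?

Pink vs Yellow: 57–3
Pink vs Blue: 38–22
Pink vs Green: 47–13
Pink vs Purple: 36–24
Pink beats every other option.

Pink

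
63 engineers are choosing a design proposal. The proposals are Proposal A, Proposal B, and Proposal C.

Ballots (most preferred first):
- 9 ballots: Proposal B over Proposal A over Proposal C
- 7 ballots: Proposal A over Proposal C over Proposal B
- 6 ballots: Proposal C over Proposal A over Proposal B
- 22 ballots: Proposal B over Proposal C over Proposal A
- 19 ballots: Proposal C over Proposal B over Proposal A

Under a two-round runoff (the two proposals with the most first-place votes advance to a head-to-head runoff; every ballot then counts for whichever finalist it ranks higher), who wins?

Round 1 first-place votes: Proposal A 7, Proposal B 31, Proposal C 25. Proposal B and Proposal C advance.
Runoff: Proposal B is ranked above Proposal C on 31 ballots, Proposal C above Proposal B on 32.

Proposal C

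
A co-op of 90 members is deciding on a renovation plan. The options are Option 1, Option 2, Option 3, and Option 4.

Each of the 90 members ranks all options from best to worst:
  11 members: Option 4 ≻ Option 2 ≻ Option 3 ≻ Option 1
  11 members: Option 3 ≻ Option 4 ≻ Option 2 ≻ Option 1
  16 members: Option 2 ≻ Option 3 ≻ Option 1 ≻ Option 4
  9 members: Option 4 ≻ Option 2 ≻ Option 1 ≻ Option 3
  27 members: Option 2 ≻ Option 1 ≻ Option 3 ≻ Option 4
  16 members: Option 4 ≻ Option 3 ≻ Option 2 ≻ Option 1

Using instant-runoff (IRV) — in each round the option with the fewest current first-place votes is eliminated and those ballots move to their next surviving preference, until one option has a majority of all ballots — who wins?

Option 4

Round 1: Option 1 0, Option 2 43, Option 3 11, Option 4 36. Option 1 eliminated.
Round 2: Option 2 43, Option 3 11, Option 4 36. Option 3 eliminated.
Round 3: Option 2 43, Option 4 47. Option 4 has a majority (≥46).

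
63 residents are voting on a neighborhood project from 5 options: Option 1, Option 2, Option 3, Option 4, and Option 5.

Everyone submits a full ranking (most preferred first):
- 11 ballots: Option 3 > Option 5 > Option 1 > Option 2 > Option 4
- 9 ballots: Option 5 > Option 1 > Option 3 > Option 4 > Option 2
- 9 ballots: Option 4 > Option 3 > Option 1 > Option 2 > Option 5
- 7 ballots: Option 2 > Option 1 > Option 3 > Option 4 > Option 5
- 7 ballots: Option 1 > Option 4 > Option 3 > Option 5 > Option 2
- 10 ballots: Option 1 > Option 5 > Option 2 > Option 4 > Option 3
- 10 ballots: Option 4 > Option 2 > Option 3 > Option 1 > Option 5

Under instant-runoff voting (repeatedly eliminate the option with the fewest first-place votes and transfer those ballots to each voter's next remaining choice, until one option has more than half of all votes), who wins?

Round 1: Option 1 17, Option 2 7, Option 3 11, Option 4 19, Option 5 9. Option 2 eliminated.
Round 2: Option 1 24, Option 3 11, Option 4 19, Option 5 9. Option 5 eliminated.
Round 3: Option 1 33, Option 3 11, Option 4 19. Option 1 has a majority (≥32).

Option 1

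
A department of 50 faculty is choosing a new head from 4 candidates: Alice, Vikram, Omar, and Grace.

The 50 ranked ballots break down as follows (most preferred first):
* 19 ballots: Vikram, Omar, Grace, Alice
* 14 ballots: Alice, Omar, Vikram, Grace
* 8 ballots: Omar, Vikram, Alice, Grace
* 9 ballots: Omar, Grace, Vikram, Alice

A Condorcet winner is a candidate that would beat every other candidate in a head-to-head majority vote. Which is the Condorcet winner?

Omar

Omar vs Alice: 36–14
Omar vs Vikram: 31–19
Omar vs Grace: 50–0
Omar beats every other candidate.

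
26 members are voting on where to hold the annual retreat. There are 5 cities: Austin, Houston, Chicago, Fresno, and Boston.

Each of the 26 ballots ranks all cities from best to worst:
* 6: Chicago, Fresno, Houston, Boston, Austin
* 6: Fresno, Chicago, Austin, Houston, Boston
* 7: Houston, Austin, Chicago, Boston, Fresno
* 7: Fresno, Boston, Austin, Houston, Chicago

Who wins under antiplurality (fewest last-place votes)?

Houston

Last-place votes: Austin 6, Houston 0, Chicago 7, Fresno 7, Boston 6.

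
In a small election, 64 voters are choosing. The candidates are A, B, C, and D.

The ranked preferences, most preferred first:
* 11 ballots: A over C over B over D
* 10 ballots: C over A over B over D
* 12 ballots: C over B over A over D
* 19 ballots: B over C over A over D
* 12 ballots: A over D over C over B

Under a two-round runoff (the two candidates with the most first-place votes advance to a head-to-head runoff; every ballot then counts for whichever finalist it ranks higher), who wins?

C

Round 1 first-place votes: A 23, B 19, C 22, D 0. A and C advance.
Runoff: A is ranked above C on 23 ballots, C above A on 41.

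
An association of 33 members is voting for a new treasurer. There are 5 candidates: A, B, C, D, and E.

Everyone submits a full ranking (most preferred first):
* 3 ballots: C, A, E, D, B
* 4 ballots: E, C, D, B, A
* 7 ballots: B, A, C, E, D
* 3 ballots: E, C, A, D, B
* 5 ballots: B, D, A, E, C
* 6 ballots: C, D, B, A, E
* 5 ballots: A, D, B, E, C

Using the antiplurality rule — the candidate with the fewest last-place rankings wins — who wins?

Last-place votes: A 4, B 6, C 10, D 7, E 6.

A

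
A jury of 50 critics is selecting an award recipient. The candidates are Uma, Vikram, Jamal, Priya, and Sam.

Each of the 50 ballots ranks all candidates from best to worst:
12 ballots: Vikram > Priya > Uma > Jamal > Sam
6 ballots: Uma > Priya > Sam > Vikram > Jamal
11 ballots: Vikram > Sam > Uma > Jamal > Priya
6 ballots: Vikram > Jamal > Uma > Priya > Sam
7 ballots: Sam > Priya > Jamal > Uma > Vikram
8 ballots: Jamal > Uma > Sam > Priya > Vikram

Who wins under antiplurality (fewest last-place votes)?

Uma

Last-place votes: Uma 0, Vikram 15, Jamal 6, Priya 11, Sam 18.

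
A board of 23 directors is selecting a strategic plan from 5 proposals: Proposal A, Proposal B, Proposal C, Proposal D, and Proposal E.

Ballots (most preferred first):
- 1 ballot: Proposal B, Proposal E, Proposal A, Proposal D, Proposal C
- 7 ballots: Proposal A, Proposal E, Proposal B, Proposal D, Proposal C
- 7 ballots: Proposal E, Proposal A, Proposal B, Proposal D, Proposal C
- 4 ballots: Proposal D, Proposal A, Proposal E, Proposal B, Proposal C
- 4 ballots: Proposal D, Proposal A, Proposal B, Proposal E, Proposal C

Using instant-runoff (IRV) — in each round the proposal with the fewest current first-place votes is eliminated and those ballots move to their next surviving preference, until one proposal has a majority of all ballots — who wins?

Proposal E

Round 1: Proposal A 7, Proposal B 1, Proposal C 0, Proposal D 8, Proposal E 7. Proposal C eliminated.
Round 2: Proposal A 7, Proposal B 1, Proposal D 8, Proposal E 7. Proposal B eliminated.
Round 3: Proposal A 7, Proposal D 8, Proposal E 8. Proposal A eliminated.
Round 4: Proposal D 8, Proposal E 15. Proposal E has a majority (≥12).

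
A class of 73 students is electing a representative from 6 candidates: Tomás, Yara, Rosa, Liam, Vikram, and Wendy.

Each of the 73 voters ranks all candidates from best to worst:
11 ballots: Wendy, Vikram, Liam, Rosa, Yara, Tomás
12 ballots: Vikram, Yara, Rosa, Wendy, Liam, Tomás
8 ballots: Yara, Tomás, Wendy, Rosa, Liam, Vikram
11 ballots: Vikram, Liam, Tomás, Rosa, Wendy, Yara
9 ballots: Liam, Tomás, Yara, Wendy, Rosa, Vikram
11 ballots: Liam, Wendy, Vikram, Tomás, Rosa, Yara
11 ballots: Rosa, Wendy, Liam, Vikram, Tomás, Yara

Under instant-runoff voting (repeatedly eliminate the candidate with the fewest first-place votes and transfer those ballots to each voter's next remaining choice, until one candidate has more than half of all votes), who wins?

Round 1: Tomás 0, Yara 8, Rosa 11, Liam 20, Vikram 23, Wendy 11. Tomás eliminated.
Round 2: Yara 8, Rosa 11, Liam 20, Vikram 23, Wendy 11. Yara eliminated.
Round 3: Rosa 11, Liam 20, Vikram 23, Wendy 19. Rosa eliminated.
Round 4: Liam 20, Vikram 23, Wendy 30. Liam eliminated.
Round 5: Vikram 23, Wendy 50. Wendy has a majority (≥37).

Wendy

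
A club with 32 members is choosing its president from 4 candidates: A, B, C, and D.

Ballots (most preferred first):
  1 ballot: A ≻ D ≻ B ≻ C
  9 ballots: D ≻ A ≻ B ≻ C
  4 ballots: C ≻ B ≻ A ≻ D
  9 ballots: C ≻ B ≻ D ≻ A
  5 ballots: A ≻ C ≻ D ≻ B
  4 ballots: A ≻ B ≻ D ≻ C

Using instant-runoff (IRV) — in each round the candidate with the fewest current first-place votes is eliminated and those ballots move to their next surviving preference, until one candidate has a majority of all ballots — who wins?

A

Round 1: A 10, B 0, C 13, D 9. B eliminated.
Round 2: A 10, C 13, D 9. D eliminated.
Round 3: A 19, C 13. A has a majority (≥17).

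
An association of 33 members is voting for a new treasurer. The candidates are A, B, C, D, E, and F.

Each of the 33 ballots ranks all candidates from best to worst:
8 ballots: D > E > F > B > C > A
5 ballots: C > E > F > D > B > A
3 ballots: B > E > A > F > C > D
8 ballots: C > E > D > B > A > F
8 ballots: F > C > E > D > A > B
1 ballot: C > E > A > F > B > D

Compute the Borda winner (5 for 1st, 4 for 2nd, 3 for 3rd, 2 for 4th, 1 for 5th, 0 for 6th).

E

A: 8×0 + 5×0 + 3×3 + 8×1 + 8×1 + 1×3 = 28
B: 8×2 + 5×1 + 3×5 + 8×2 + 8×0 + 1×1 = 53
C: 8×1 + 5×5 + 3×1 + 8×5 + 8×4 + 1×5 = 113
D: 8×5 + 5×2 + 3×0 + 8×3 + 8×2 + 1×0 = 90
E: 8×4 + 5×4 + 3×4 + 8×4 + 8×3 + 1×4 = 124
F: 8×3 + 5×3 + 3×2 + 8×0 + 8×5 + 1×2 = 87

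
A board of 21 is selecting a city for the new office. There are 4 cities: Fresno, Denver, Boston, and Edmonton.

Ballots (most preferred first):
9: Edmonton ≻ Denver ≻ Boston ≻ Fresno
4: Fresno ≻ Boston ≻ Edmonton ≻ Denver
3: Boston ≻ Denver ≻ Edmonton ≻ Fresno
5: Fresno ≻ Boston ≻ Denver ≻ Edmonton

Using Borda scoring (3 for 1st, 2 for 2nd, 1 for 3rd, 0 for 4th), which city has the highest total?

Fresno: 9×0 + 4×3 + 3×0 + 5×3 = 27
Denver: 9×2 + 4×0 + 3×2 + 5×1 = 29
Boston: 9×1 + 4×2 + 3×3 + 5×2 = 36
Edmonton: 9×3 + 4×1 + 3×1 + 5×0 = 34

Boston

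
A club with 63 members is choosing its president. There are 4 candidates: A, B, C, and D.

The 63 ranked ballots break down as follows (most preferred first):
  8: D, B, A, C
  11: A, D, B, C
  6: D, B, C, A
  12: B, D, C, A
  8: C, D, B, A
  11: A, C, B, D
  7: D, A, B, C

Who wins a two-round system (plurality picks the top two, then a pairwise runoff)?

D

Round 1 first-place votes: A 22, B 12, C 8, D 21. A and D advance.
Runoff: A is ranked above D on 22 ballots, D above A on 41.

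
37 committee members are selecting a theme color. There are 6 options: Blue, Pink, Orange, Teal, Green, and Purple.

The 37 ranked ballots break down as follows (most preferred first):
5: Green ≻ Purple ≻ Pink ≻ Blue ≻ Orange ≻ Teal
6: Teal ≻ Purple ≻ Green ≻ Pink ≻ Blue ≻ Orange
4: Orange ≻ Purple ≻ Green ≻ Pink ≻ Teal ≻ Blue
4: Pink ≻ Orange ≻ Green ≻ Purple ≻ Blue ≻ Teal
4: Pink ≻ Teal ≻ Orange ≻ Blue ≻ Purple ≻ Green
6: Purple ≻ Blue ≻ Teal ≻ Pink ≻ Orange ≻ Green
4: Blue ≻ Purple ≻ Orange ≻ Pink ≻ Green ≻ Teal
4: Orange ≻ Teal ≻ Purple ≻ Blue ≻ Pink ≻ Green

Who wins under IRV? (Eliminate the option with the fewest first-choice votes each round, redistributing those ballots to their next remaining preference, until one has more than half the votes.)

Round 1: Blue 4, Pink 8, Orange 8, Teal 6, Green 5, Purple 6. Blue eliminated.
Round 2: Pink 8, Orange 8, Teal 6, Green 5, Purple 10. Green eliminated.
Round 3: Pink 8, Orange 8, Teal 6, Purple 15. Teal eliminated.
Round 4: Pink 8, Orange 8, Purple 21. Purple has a majority (≥19).

Purple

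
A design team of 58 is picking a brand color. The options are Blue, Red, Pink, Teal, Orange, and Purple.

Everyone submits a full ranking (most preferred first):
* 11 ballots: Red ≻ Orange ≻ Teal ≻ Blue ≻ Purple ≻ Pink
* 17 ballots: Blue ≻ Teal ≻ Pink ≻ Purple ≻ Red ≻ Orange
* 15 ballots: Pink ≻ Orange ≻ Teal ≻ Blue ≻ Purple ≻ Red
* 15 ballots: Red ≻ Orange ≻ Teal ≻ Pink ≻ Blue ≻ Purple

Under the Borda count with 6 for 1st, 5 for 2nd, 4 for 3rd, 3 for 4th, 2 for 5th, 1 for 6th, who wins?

Blue: 11×3 + 17×6 + 15×3 + 15×2 = 210
Red: 11×6 + 17×2 + 15×1 + 15×6 = 205
Pink: 11×1 + 17×4 + 15×6 + 15×3 = 214
Teal: 11×4 + 17×5 + 15×4 + 15×4 = 249
Orange: 11×5 + 17×1 + 15×5 + 15×5 = 222
Purple: 11×2 + 17×3 + 15×2 + 15×1 = 118

Teal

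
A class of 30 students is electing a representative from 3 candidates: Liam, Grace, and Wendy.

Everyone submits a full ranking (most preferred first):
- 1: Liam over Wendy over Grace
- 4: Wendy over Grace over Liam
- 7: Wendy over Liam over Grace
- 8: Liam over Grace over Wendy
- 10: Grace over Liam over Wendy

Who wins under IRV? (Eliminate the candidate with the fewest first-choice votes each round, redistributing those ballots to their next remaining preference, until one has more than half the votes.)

Round 1: Liam 9, Grace 10, Wendy 11. Liam eliminated.
Round 2: Grace 18, Wendy 12. Grace has a majority (≥16).

Grace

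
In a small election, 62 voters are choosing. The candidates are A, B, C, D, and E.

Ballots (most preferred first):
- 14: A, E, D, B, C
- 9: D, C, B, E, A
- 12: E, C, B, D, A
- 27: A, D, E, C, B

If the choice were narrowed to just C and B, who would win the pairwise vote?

C

C is ranked above B on 48 ballots; B above C on 14.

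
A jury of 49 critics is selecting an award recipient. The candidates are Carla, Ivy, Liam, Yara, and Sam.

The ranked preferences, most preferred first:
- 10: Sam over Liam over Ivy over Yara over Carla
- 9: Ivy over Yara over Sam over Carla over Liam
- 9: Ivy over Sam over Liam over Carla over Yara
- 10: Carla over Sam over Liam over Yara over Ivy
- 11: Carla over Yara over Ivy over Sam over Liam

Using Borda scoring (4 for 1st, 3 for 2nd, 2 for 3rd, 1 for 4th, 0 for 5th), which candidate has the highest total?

Carla: 10×0 + 9×1 + 9×1 + 10×4 + 11×4 = 102
Ivy: 10×2 + 9×4 + 9×4 + 10×0 + 11×2 = 114
Liam: 10×3 + 9×0 + 9×2 + 10×2 + 11×0 = 68
Yara: 10×1 + 9×3 + 9×0 + 10×1 + 11×3 = 80
Sam: 10×4 + 9×2 + 9×3 + 10×3 + 11×1 = 126

Sam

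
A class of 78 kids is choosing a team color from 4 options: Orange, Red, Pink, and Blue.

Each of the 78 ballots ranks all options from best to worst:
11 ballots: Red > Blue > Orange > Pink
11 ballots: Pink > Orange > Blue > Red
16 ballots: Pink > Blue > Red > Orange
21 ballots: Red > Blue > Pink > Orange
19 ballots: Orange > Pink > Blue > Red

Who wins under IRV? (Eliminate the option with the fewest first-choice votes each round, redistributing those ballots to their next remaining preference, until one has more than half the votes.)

Round 1: Orange 19, Red 32, Pink 27, Blue 0. Blue eliminated.
Round 2: Orange 19, Red 32, Pink 27. Orange eliminated.
Round 3: Red 32, Pink 46. Pink has a majority (≥40).

Pink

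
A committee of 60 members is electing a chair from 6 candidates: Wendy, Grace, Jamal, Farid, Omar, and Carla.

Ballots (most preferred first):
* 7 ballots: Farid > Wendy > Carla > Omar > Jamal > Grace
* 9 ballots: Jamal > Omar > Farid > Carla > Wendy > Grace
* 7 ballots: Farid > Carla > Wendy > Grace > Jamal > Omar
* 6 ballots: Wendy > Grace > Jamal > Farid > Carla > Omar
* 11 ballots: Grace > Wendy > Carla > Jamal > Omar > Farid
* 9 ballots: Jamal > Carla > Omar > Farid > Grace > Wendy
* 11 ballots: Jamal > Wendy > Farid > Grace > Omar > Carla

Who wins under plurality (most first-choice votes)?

Jamal

First-place votes: Wendy 6, Grace 11, Jamal 29, Farid 14, Omar 0, Carla 0.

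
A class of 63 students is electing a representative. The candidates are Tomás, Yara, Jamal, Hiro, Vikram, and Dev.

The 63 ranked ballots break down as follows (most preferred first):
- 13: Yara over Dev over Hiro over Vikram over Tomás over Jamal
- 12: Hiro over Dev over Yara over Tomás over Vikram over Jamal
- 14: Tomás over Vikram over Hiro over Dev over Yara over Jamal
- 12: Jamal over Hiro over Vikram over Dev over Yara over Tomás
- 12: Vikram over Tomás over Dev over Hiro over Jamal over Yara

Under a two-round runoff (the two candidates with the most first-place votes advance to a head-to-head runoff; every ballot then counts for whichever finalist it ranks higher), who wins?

Round 1 first-place votes: Tomás 14, Yara 13, Jamal 12, Hiro 12, Vikram 12, Dev 0. Tomás and Yara advance.
Runoff: Tomás is ranked above Yara on 26 ballots, Yara above Tomás on 37.

Yara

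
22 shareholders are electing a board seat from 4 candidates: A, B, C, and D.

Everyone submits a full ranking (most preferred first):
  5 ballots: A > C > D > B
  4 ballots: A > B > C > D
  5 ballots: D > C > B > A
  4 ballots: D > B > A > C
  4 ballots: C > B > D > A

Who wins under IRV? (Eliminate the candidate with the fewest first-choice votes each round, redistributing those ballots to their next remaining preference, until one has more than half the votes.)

D

Round 1: A 9, B 0, C 4, D 9. B eliminated.
Round 2: A 9, C 4, D 9. C eliminated.
Round 3: A 9, D 13. D has a majority (≥12).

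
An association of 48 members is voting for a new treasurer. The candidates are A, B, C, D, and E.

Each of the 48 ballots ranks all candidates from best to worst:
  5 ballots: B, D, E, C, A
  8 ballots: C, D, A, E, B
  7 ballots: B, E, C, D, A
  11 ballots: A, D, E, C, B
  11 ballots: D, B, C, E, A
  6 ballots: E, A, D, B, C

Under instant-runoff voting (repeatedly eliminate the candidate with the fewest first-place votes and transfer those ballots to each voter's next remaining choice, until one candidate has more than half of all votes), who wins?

Round 1: A 11, B 12, C 8, D 11, E 6. E eliminated.
Round 2: A 17, B 12, C 8, D 11. C eliminated.
Round 3: A 17, B 12, D 19. B eliminated.
Round 4: A 17, D 31. D has a majority (≥25).

D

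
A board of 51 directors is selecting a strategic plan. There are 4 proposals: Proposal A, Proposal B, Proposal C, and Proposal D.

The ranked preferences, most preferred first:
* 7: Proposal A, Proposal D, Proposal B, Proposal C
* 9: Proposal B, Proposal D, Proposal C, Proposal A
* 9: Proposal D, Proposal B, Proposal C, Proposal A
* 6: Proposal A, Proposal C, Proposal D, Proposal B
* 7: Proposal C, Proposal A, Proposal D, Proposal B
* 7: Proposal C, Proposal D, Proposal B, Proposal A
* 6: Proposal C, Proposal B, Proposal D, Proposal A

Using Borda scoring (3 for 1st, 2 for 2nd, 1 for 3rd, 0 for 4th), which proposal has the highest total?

Proposal A: 7×3 + 9×0 + 9×0 + 6×3 + 7×2 + 7×0 + 6×0 = 53
Proposal B: 7×1 + 9×3 + 9×2 + 6×0 + 7×0 + 7×1 + 6×2 = 71
Proposal C: 7×0 + 9×1 + 9×1 + 6×2 + 7×3 + 7×3 + 6×3 = 90
Proposal D: 7×2 + 9×2 + 9×3 + 6×1 + 7×1 + 7×2 + 6×1 = 92

Proposal D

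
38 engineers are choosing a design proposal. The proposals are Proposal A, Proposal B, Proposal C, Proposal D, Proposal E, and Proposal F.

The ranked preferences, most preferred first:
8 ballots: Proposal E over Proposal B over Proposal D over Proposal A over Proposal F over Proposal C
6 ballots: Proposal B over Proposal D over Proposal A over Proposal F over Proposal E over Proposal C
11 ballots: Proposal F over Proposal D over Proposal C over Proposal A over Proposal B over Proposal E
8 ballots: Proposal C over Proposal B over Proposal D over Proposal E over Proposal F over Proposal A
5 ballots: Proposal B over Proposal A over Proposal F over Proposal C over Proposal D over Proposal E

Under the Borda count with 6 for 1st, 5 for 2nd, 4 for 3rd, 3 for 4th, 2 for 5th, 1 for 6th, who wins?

Proposal B

Proposal A: 8×3 + 6×4 + 11×3 + 8×1 + 5×5 = 114
Proposal B: 8×5 + 6×6 + 11×2 + 8×5 + 5×6 = 168
Proposal C: 8×1 + 6×1 + 11×4 + 8×6 + 5×3 = 121
Proposal D: 8×4 + 6×5 + 11×5 + 8×4 + 5×2 = 159
Proposal E: 8×6 + 6×2 + 11×1 + 8×3 + 5×1 = 100
Proposal F: 8×2 + 6×3 + 11×6 + 8×2 + 5×4 = 136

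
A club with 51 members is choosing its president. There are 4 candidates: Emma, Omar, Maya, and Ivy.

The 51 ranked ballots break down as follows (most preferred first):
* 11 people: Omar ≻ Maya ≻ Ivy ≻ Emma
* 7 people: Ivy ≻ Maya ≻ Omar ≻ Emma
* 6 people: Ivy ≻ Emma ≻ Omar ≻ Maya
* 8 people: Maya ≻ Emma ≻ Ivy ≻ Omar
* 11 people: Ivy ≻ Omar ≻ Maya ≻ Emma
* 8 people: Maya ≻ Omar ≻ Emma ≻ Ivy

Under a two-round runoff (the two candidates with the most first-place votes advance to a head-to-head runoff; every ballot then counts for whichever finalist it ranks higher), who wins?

Round 1 first-place votes: Emma 0, Omar 11, Maya 16, Ivy 24. Ivy and Maya advance.
Runoff: Ivy is ranked above Maya on 24 ballots, Maya above Ivy on 27.

Maya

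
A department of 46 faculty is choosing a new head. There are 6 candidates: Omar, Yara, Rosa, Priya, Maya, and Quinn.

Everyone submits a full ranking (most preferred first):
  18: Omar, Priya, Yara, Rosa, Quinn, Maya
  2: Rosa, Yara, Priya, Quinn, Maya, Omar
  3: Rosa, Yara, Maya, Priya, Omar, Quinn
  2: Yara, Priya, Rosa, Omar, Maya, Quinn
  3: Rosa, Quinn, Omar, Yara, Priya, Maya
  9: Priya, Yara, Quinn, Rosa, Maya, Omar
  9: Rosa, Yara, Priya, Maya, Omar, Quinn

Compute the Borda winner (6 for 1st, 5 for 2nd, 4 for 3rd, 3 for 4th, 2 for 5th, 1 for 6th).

Priya

Omar: 18×6 + 2×1 + 3×2 + 2×3 + 3×4 + 9×1 + 9×2 = 161
Yara: 18×4 + 2×5 + 3×5 + 2×6 + 3×3 + 9×5 + 9×5 = 208
Rosa: 18×3 + 2×6 + 3×6 + 2×4 + 3×6 + 9×3 + 9×6 = 191
Priya: 18×5 + 2×4 + 3×3 + 2×5 + 3×2 + 9×6 + 9×4 = 213
Maya: 18×1 + 2×2 + 3×4 + 2×2 + 3×1 + 9×2 + 9×3 = 86
Quinn: 18×2 + 2×3 + 3×1 + 2×1 + 3×5 + 9×4 + 9×1 = 107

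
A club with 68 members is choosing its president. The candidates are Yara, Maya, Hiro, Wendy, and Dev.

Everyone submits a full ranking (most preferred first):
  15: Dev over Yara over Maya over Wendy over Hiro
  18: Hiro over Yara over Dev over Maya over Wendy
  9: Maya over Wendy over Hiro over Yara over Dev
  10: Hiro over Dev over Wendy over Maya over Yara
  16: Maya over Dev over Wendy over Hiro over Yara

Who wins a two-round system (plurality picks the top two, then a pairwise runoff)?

Maya

Round 1 first-place votes: Yara 0, Maya 25, Hiro 28, Wendy 0, Dev 15. Hiro and Maya advance.
Runoff: Hiro is ranked above Maya on 28 ballots, Maya above Hiro on 40.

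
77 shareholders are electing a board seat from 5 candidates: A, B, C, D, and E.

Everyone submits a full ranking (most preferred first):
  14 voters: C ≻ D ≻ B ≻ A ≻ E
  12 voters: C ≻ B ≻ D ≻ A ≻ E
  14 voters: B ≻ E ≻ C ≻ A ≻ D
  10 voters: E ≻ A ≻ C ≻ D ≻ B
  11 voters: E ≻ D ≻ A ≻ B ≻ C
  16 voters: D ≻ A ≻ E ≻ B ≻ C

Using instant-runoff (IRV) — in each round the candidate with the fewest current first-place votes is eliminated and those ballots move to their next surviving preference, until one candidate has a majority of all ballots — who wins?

E

Round 1: A 0, B 14, C 26, D 16, E 21. A eliminated.
Round 2: B 14, C 26, D 16, E 21. B eliminated.
Round 3: C 26, D 16, E 35. D eliminated.
Round 4: C 26, E 51. E has a majority (≥39).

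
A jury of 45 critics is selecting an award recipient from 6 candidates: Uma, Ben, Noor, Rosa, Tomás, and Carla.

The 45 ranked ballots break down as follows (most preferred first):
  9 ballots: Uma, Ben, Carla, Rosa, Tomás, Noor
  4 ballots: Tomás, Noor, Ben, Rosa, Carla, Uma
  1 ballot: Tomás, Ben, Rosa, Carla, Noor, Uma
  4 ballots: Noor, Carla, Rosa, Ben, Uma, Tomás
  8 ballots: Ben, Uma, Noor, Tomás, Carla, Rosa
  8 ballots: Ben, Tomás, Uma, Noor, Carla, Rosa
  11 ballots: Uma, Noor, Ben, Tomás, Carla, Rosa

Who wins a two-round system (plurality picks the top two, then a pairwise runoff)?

Round 1 first-place votes: Uma 20, Ben 16, Noor 4, Rosa 0, Tomás 5, Carla 0. Uma and Ben advance.
Runoff: Uma is ranked above Ben on 20 ballots, Ben above Uma on 25.

Ben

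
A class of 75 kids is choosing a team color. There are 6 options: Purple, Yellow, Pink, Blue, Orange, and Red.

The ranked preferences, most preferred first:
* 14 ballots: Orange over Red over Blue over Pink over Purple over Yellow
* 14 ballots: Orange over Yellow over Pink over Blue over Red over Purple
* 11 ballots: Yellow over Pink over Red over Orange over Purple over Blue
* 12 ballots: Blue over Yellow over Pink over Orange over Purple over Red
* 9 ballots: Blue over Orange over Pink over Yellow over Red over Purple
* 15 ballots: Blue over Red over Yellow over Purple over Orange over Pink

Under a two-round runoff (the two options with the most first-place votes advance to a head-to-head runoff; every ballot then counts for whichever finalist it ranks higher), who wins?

Orange

Round 1 first-place votes: Purple 0, Yellow 11, Pink 0, Blue 36, Orange 28, Red 0. Blue and Orange advance.
Runoff: Blue is ranked above Orange on 36 ballots, Orange above Blue on 39.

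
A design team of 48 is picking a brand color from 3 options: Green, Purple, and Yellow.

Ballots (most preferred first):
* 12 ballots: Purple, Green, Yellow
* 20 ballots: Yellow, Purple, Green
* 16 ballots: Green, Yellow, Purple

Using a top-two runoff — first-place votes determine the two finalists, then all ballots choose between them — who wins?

Green

Round 1 first-place votes: Green 16, Purple 12, Yellow 20. Yellow and Green advance.
Runoff: Yellow is ranked above Green on 20 ballots, Green above Yellow on 28.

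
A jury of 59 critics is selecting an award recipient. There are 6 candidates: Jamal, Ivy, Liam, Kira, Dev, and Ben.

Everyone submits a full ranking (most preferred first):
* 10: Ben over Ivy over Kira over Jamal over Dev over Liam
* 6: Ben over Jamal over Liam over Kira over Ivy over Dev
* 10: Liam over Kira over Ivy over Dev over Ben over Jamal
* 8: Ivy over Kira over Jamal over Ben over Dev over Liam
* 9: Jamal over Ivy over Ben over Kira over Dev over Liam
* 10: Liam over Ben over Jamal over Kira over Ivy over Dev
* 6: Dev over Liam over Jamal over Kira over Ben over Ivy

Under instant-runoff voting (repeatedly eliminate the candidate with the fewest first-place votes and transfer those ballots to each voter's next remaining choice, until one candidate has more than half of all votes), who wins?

Round 1: Jamal 9, Ivy 8, Liam 20, Kira 0, Dev 6, Ben 16. Kira eliminated.
Round 2: Jamal 9, Ivy 8, Liam 20, Dev 6, Ben 16. Dev eliminated.
Round 3: Jamal 9, Ivy 8, Liam 26, Ben 16. Ivy eliminated.
Round 4: Jamal 17, Liam 26, Ben 16. Ben eliminated.
Round 5: Jamal 33, Liam 26. Jamal has a majority (≥30).

Jamal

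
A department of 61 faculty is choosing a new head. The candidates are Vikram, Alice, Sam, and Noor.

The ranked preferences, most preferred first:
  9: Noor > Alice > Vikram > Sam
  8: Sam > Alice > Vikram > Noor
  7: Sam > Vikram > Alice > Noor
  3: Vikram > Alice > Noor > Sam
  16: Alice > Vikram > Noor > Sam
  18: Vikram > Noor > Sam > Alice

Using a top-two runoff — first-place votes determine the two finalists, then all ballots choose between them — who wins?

Alice

Round 1 first-place votes: Vikram 21, Alice 16, Sam 15, Noor 9. Vikram and Alice advance.
Runoff: Vikram is ranked above Alice on 28 ballots, Alice above Vikram on 33.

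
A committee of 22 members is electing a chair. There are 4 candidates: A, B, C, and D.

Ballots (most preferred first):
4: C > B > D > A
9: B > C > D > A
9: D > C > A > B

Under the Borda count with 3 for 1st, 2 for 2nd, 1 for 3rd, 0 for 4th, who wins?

A: 4×0 + 9×0 + 9×1 = 9
B: 4×2 + 9×3 + 9×0 = 35
C: 4×3 + 9×2 + 9×2 = 48
D: 4×1 + 9×1 + 9×3 = 40

C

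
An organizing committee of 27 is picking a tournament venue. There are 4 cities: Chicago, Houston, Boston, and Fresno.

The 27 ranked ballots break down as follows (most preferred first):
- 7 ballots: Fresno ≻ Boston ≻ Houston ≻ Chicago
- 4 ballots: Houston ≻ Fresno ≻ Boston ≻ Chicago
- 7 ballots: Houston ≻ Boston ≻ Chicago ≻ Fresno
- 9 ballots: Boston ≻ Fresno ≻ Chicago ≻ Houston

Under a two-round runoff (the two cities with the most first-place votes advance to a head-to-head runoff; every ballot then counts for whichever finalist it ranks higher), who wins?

Round 1 first-place votes: Chicago 0, Houston 11, Boston 9, Fresno 7. Houston and Boston advance.
Runoff: Houston is ranked above Boston on 11 ballots, Boston above Houston on 16.

Boston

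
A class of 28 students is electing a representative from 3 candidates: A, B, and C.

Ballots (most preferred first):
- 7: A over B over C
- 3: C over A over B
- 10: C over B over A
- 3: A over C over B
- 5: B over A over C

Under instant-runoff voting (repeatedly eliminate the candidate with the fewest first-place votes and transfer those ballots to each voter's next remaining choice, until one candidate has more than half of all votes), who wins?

Round 1: A 10, B 5, C 13. B eliminated.
Round 2: A 15, C 13. A has a majority (≥15).

A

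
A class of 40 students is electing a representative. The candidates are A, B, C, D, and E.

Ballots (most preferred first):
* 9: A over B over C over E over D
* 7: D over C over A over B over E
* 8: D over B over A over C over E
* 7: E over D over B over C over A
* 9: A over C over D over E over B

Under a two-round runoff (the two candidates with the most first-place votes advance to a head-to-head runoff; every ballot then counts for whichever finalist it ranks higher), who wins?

Round 1 first-place votes: A 18, B 0, C 0, D 15, E 7. A and D advance.
Runoff: A is ranked above D on 18 ballots, D above A on 22.

D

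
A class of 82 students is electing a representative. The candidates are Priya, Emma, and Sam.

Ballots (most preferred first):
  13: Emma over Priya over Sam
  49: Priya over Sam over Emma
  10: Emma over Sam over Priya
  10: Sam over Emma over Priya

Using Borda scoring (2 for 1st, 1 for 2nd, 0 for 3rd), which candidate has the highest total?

Priya: 13×1 + 49×2 + 10×0 + 10×0 = 111
Emma: 13×2 + 49×0 + 10×2 + 10×1 = 56
Sam: 13×0 + 49×1 + 10×1 + 10×2 = 79

Priya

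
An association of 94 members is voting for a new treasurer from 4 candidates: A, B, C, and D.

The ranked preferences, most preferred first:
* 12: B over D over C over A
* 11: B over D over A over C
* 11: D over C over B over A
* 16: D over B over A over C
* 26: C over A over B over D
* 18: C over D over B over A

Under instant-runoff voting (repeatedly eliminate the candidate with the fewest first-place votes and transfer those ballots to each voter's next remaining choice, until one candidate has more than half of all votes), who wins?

Round 1: A 0, B 23, C 44, D 27. A eliminated.
Round 2: B 23, C 44, D 27. B eliminated.
Round 3: C 44, D 50. D has a majority (≥48).

D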